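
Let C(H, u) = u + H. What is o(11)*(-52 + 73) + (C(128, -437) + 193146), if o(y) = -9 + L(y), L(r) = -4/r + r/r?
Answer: 2119275/11 ≈ 1.9266e+5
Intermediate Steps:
C(H, u) = H + u
L(r) = 1 - 4/r (L(r) = -4/r + 1 = 1 - 4/r)
o(y) = -9 + (-4 + y)/y
o(11)*(-52 + 73) + (C(128, -437) + 193146) = (-8 - 4/11)*(-52 + 73) + ((128 - 437) + 193146) = (-8 - 4*1/11)*21 + (-309 + 193146) = (-8 - 4/11)*21 + 192837 = -92/11*21 + 192837 = -1932/11 + 192837 = 2119275/11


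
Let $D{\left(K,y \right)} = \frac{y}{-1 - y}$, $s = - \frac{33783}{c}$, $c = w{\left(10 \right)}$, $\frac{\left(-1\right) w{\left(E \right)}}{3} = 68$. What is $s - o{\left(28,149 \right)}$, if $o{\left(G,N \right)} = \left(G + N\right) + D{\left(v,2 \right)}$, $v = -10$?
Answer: $- \frac{2189}{204} \approx -10.73$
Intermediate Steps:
$w{\left(E \right)} = -204$ ($w{\left(E \right)} = \left(-3\right) 68 = -204$)
$c = -204$
$s = \frac{11261}{68}$ ($s = - \frac{33783}{-204} = \left(-33783\right) \left(- \frac{1}{204}\right) = \frac{11261}{68} \approx 165.6$)
$o{\left(G,N \right)} = - \frac{2}{3} + G + N$ ($o{\left(G,N \right)} = \left(G + N\right) - \frac{2}{1 + 2} = \left(G + N\right) - \frac{2}{3} = - \frac{2}{3} + G + N$)
$s - o{\left(28,149 \right)} = \frac{11261}{68} - \left(- \frac{2}{3} + 28 + 149\right) = \frac{11261}{68} - \frac{529}{3} = - \frac{2189}{204}$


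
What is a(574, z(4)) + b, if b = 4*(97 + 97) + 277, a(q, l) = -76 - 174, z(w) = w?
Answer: 803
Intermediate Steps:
a(q, l) = -250
b = 1053 (b = 4*194 + 277 = 776 + 277 = 1053)
a(574, z(4)) + b = -250 + 1053 = 803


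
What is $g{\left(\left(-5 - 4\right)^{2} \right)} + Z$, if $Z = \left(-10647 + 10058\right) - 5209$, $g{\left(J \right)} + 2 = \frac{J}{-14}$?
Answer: $- \frac{81281}{14} \approx -5805.8$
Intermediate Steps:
$g{\left(J \right)} = -2 - \frac{J}{14}$ ($g{\left(J \right)} = -2 + \frac{J}{-14} = -2 + J \left(- \frac{1}{14}\right) = -2 - \frac{J}{14}$)
$Z = -5798$ ($Z = -589 - 5209 = -5798$)
$g{\left(\left(-5 - 4\right)^{2} \right)} + Z = \left(-2 - \frac{\left(-5 - 4\right)^{2}}{14}\right) - 5798 = \left(-2 - \frac{\left(-9\right)^{2}}{14}\right) - 5798 = \left(-2 - \frac{81}{14}\right) - 5798 = - \frac{109}{14} - 5798 = - \frac{81281}{14}$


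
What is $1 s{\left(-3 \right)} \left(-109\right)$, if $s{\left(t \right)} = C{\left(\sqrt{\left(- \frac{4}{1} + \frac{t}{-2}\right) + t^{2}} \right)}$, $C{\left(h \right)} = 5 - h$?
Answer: $-545 + \frac{109 \sqrt{26}}{2} \approx -267.1$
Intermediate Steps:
$s{\left(t \right)} = 5 - \sqrt{-4 + t^{2} - \frac{t}{2}}$ ($s{\left(t \right)} = 5 - \sqrt{\left(- \frac{4}{1} + \frac{t}{-2}\right) + t^{2}} = 5 - \sqrt{\left(\left(-4\right) 1 + t \left(- \frac{1}{2}\right)\right) + t^{2}} = 5 - \sqrt{\left(-4 - \frac{t}{2}\right) + t^{2}} = 5 - \sqrt{-4 + t^{2} - \frac{t}{2}}$)
$1 s{\left(-3 \right)} \left(-109\right) = 1 \left(5 - \frac{\sqrt{-16 - -6 + 4 \left(-3\right)^{2}}}{2}\right) \left(-109\right) = 1 \left(5 - \frac{\sqrt{-16 + 6 + 4 \cdot 9}}{2}\right) \left(-109\right) = 1 \left(5 - \frac{\sqrt{-16 + 6 + 36}}{2}\right) \left(-109\right) = 1 \left(5 - \frac{\sqrt{26}}{2}\right) \left(-109\right) = \left(5 - \frac{\sqrt{26}}{2}\right) \left(-109\right) = -545 + \frac{109 \sqrt{26}}{2}$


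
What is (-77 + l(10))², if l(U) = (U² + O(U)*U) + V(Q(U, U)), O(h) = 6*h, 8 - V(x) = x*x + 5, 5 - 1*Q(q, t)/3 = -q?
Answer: 1957201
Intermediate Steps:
Q(q, t) = 15 + 3*q (Q(q, t) = 15 - (-3)*q = 15 + 3*q)
V(x) = 3 - x² (V(x) = 8 - (x*x + 5) = 8 - (x² + 5) = 8 - (5 + x²) = 8 + (-5 - x²) = 3 - x²)
l(U) = 3 - (15 + 3*U)² + 7*U² (l(U) = (U² + (6*U)*U) + (3 - (15 + 3*U)²) = (U² + 6*U²) + (3 - (15 + 3*U)²) = 7*U² + (3 - (15 + 3*U)²) = 3 - (15 + 3*U)² + 7*U²)
(-77 + l(10))² = (-77 + (-222 - 90*10 - 2*10²))² = (-77 + (-222 - 900 - 2*100))² = (-77 + (-222 - 900 - 200))² = (-77 - 1322)² = (-1399)² = 1957201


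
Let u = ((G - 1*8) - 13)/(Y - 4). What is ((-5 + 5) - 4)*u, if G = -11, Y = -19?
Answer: -128/23 ≈ -5.5652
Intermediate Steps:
u = 32/23 (u = ((-11 - 1*8) - 13)/(-19 - 4) = ((-11 - 8) - 13)/(-23) = (-19 - 13)*(-1/23) = -32*(-1/23) = 32/23 ≈ 1.3913)
((-5 + 5) - 4)*u = ((-5 + 5) - 4)*(32/23) = (0 - 4)*(32/23) = -4*32/23 = -128/23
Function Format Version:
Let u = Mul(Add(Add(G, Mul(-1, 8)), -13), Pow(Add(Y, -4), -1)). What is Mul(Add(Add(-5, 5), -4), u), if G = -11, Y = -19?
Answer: Rational(-128, 23) ≈ -5.5652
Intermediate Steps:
u = Rational(32, 23) (u = Mul(Add(Add(-11, Mul(-1, 8)), -13), Pow(Add(-19, -4), -1)) = Mul(Add(Add(-11, -8), -13), Pow(-23, -1)) = Mul(Add(-19, -13), Rational(-1, 23)) = Mul(-32, Rational(-1, 23)) = Rational(32, 23) ≈ 1.3913)
Mul(Add(Add(-5, 5), -4), u) = Mul(Add(Add(-5, 5), -4), Rational(32, 23)) = Mul(Add(0, -4), Rational(32, 23)) = Mul(-4, Rational(32, 23)) = Rational(-128, 23)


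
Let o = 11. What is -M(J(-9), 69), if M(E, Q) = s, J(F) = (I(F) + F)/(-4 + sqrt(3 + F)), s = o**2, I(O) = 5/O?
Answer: -121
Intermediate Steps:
s = 121 (s = 11**2 = 121)
J(F) = (F + 5/F)/(-4 + sqrt(3 + F)) (J(F) = (5/F + F)/(-4 + sqrt(3 + F)) = (F + 5/F)/(-4 + sqrt(3 + F)))
M(E, Q) = 121
-M(J(-9), 69) = -1*121 = -121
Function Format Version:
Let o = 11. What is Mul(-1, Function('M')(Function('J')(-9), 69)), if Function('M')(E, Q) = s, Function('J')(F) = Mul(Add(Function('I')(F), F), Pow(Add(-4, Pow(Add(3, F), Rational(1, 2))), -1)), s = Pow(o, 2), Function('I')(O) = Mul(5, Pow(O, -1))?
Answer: -121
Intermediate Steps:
s = 121 (s = Pow(11, 2) = 121)
Function('J')(F) = Mul(Pow(Add(-4, Pow(Add(3, F), Rational(1, 2))), -1), Add(F, Mul(5, Pow(F, -1)))) (Function('J')(F) = Mul(Add(Mul(5, Pow(F, -1)), F), Pow(Add(-4, Pow(Add(3, F), Rational(1, 2))), -1)) = Mul(Add(F, Mul(5, Pow(F, -1))), Pow(Add(-4, Pow(Add(3, F), Rational(1, 2))), -1)) = Mul(Pow(Add(-4, Pow(Add(3, F), Rational(1, 2))), -1), Add(F, Mul(5, Pow(F, -1)))))
Function('M')(E, Q) = 121
Mul(-1, Function('M')(Function('J')(-9), 69)) = Mul(-1, 121) = -121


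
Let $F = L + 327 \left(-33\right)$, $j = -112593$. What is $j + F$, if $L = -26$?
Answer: $-123410$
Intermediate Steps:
$F = -10817$ ($F = -26 + 327 \left(-33\right) = -26 - 10791 = -10817$)
$j + F = -112593 - 10817 = -123410$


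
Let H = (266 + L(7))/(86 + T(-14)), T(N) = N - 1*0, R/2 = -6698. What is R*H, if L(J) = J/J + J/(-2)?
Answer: -1764923/36 ≈ -49026.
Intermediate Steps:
R = -13396 (R = 2*(-6698) = -13396)
T(N) = N (T(N) = N + 0 = N)
L(J) = 1 - J/2 (L(J) = 1 + J*(-½) = 1 - J/2)
H = 527/144 (H = (266 + (1 - ½*7))/(86 - 14) = (266 + (1 - 7/2))/72 = (266 - 5/2)*(1/72) = (527/2)*(1/72) = 527/144 ≈ 3.6597)
R*H = -13396*527/144 = -1764923/36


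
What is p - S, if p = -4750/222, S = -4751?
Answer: 524986/111 ≈ 4729.6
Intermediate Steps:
p = -2375/111 (p = -4750*1/222 = -2375/111 ≈ -21.396)
p - S = -2375/111 - 1*(-4751) = -2375/111 + 4751 = 524986/111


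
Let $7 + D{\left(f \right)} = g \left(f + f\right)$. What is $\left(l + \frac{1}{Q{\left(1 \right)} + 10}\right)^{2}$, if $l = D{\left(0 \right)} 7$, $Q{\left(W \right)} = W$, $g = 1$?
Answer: $\frac{289444}{121} \approx 2392.1$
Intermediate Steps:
$D{\left(f \right)} = -7 + 2 f$ ($D{\left(f \right)} = -7 + 1 \left(f + f\right) = -7 + 1 \cdot 2 f = -7 + 2 f$)
$l = -49$ ($l = \left(-7 + 2 \cdot 0\right) 7 = \left(-7 + 0\right) 7 = \left(-7\right) 7 = -49$)
$\left(l + \frac{1}{Q{\left(1 \right)} + 10}\right)^{2} = \left(-49 + \frac{1}{1 + 10}\right)^{2} = \left(-49 + \frac{1}{11}\right)^{2} = \left(- \frac{538}{11}\right)^{2} = \frac{289444}{121}$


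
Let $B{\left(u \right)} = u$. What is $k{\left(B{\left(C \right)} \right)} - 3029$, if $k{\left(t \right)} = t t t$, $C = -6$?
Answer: $-3245$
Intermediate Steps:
$k{\left(t \right)} = t^{3}$ ($k{\left(t \right)} = t^{2} t = t^{3}$)
$k{\left(B{\left(C \right)} \right)} - 3029 = \left(-6\right)^{3} - 3029 = -216 - 3029 = -3245$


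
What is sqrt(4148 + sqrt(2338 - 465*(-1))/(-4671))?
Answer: sqrt(10055784852 - 519*sqrt(2803))/1557 ≈ 64.405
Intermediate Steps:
sqrt(4148 + sqrt(2338 - 465*(-1))/(-4671)) = sqrt(4148 + sqrt(2338 + 465)*(-1/4671)) = sqrt(4148 + sqrt(2803)*(-1/4671)) = sqrt(4148 - sqrt(2803)/4671)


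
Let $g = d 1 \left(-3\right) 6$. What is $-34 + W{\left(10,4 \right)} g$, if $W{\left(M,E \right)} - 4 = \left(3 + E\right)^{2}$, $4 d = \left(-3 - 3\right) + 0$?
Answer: $1397$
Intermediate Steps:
$d = - \frac{3}{2}$ ($d = \frac{\left(-3 - 3\right) + 0}{4} = \frac{-6 + 0}{4} = \frac{1}{4} \left(-6\right) = - \frac{3}{2} \approx -1.5$)
$W{\left(M,E \right)} = 4 + \left(3 + E\right)^{2}$
$g = 27$ ($g = - \frac{3 \cdot 1 \left(-3\right) 6}{2} = - \frac{3 \left(\left(-3\right) 6\right)}{2} = \left(- \frac{3}{2}\right) \left(-18\right) = 27$)
$-34 + W{\left(10,4 \right)} g = -34 + \left(4 + \left(3 + 4\right)^{2}\right) 27 = -34 + \left(4 + 7^{2}\right) 27 = -34 + \left(4 + 49\right) 27 = -34 + 53 \cdot 27 = -34 + 1431 = 1397$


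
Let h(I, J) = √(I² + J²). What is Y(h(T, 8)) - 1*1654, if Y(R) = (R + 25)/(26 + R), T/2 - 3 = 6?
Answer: -238045/144 + √97/144 ≈ -1653.0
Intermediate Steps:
T = 18 (T = 6 + 2*6 = 6 + 12 = 18)
Y(R) = (25 + R)/(26 + R)
Y(h(T, 8)) - 1*1654 = (25 + √(18² + 8²))/(26 + √(18² + 8²)) - 1*1654 = (25 + √(324 + 64))/(26 + √(324 + 64)) - 1654 = (25 + √388)/(26 + √388) - 1654 = (25 + 2*√97)/(26 + 2*√97) - 1654 = -1654 + (25 + 2*√97)/(26 + 2*√97)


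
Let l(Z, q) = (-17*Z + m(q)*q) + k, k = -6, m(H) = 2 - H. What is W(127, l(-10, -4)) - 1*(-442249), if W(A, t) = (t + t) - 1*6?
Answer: 442523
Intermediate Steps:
l(Z, q) = -6 - 17*Z + q*(2 - q) (l(Z, q) = (-17*Z + (2 - q)*q) - 6 = (-17*Z + q*(2 - q)) - 6 = -6 - 17*Z + q*(2 - q))
W(A, t) = -6 + 2*t (W(A, t) = 2*t - 6 = -6 + 2*t)
W(127, l(-10, -4)) - 1*(-442249) = (-6 + 2*(-6 - 17*(-10) - 1*(-4)*(-2 - 4))) - 1*(-442249) = (-6 + 2*(-6 + 170 - 1*(-4)*(-6))) + 442249 = (-6 + 2*(-6 + 170 - 24)) + 442249 = (-6 + 2*140) + 442249 = (-6 + 280) + 442249 = 274 + 442249 = 442523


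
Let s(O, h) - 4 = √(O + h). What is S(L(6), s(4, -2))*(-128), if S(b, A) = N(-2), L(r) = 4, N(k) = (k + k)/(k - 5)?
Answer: -512/7 ≈ -73.143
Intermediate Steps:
N(k) = 2*k/(-5 + k) (N(k) = (2*k)/(-5 + k) = 2*k/(-5 + k))
s(O, h) = 4 + √(O + h)
S(b, A) = 4/7 (S(b, A) = 2*(-2)/(-5 - 2) = 2*(-2)/(-7) = 2*(-2)*(-⅐) = 4/7)
S(L(6), s(4, -2))*(-128) = (4/7)*(-128) = -512/7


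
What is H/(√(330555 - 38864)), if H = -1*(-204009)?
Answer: 204009*√291691/291691 ≈ 377.74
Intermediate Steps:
H = 204009
H/(√(330555 - 38864)) = 204009/(√(330555 - 38864)) = 204009/(√291691) = 204009*(√291691/291691) = 204009*√291691/291691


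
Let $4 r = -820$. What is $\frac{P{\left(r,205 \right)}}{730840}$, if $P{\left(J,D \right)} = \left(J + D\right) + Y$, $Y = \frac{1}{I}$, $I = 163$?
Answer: $\frac{1}{119126920} \approx 8.3944 \cdot 10^{-9}$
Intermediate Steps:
$r = -205$ ($r = \frac{1}{4} \left(-820\right) = -205$)
$Y = \frac{1}{163} \approx 0.006135$
$P{\left(J,D \right)} = \frac{1}{163} + D + J$ ($P{\left(J,D \right)} = \left(J + D\right) + \frac{1}{163} = \left(D + J\right) + \frac{1}{163} = \frac{1}{163} + D + J$)
$\frac{P{\left(r,205 \right)}}{730840} = \frac{\frac{1}{163} + 205 - 205}{730840} = \frac{1}{163} \cdot \frac{1}{730840} = \frac{1}{119126920}$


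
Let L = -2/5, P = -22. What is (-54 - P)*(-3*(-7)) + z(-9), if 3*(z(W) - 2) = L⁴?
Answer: -1256234/1875 ≈ -669.99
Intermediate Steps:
L = -⅖ (L = -2*⅕ = -⅖ ≈ -0.40000)
z(W) = 3766/1875 (z(W) = 2 + (-⅖)⁴/3 = 2 + (⅓)*(16/625) = 2 + 16/1875 = 3766/1875)
(-54 - P)*(-3*(-7)) + z(-9) = (-54 - 1*(-22))*(-3*(-7)) + 3766/1875 = (-54 + 22)*21 + 3766/1875 = -32*21 + 3766/1875 = -672 + 3766/1875 = -1256234/1875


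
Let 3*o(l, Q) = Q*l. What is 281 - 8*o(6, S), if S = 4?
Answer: 217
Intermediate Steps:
o(l, Q) = Q*l/3 (o(l, Q) = (Q*l)/3 = Q*l/3)
281 - 8*o(6, S) = 281 - 8*(⅓)*4*6 = 281 - 8*8 = 281 - 1*64 = 281 - 64 = 217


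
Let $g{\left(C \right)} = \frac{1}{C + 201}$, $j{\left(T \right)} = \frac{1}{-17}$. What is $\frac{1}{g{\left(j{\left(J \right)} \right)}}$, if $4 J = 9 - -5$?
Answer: $\frac{3416}{17} \approx 200.94$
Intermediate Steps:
$J = \frac{7}{2}$ ($J = \frac{9 - -5}{4} = \frac{9 + 5}{4} = \frac{1}{4} \cdot 14 = \frac{7}{2} \approx 3.5$)
$j{\left(T \right)} = - \frac{1}{17}$
$g{\left(C \right)} = \frac{1}{201 + C}$
$\frac{1}{g{\left(j{\left(J \right)} \right)}} = \frac{1}{\frac{1}{201 - \frac{1}{17}}} = \frac{1}{\frac{1}{\frac{3416}{17}}} = \frac{1}{\frac{17}{3416}} = \frac{3416}{17}$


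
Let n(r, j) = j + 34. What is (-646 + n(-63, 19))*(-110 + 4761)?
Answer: -2758043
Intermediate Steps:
n(r, j) = 34 + j
(-646 + n(-63, 19))*(-110 + 4761) = (-646 + (34 + 19))*(-110 + 4761) = (-646 + 53)*4651 = -593*4651 = -2758043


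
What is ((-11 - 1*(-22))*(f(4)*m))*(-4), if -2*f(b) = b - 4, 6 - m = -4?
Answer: 0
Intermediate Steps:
m = 10 (m = 6 - 1*(-4) = 6 + 4 = 10)
f(b) = 2 - b/2 (f(b) = -(b - 4)/2 = -(-4 + b)/2 = 2 - b/2)
((-11 - 1*(-22))*(f(4)*m))*(-4) = ((-11 - 1*(-22))*((2 - 1/2*4)*10))*(-4) = ((-11 + 22)*((2 - 2)*10))*(-4) = (11*(0*10))*(-4) = (11*0)*(-4) = 0*(-4) = 0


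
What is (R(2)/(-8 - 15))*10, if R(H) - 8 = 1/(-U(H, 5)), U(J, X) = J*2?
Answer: -155/46 ≈ -3.3696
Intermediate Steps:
U(J, X) = 2*J
R(H) = 8 - 1/(2*H) (R(H) = 8 + 1/(-2*H) = 8 - 1/(2*H))
(R(2)/(-8 - 15))*10 = ((8 - ½/2)/(-8 - 15))*10 = ((8 - ½*½)/(-23))*10 = -(8 - ¼)/23*10 = -1/23*31/4*10 = -31/92*10 = -155/46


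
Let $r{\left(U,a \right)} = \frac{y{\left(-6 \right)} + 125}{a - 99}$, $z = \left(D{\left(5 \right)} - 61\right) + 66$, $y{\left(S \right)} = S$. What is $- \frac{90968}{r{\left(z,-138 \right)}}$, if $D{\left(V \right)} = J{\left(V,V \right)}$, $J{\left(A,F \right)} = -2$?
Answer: $\frac{21559416}{119} \approx 1.8117 \cdot 10^{5}$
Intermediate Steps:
$D{\left(V \right)} = -2$
$z = 3$ ($z = \left(-2 - 61\right) + 66 = -63 + 66 = 3$)
$r{\left(U,a \right)} = \frac{119}{-99 + a}$ ($r{\left(U,a \right)} = \frac{-6 + 125}{a - 99} = \frac{119}{-99 + a}$)
$- \frac{90968}{r{\left(z,-138 \right)}} = - \frac{90968}{119 \frac{1}{-99 - 138}} = - \frac{90968}{119 \frac{1}{-237}} = - \frac{90968}{119 \left(- \frac{1}{237}\right)} = - \frac{90968}{- \frac{119}{237}} = \left(-90968\right) \left(- \frac{237}{119}\right) = \frac{21559416}{119}$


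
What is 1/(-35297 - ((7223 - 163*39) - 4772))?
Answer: -1/31391 ≈ -3.1856e-5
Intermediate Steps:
1/(-35297 - ((7223 - 163*39) - 4772)) = 1/(-35297 - ((7223 - 6357) - 4772)) = 1/(-35297 - (866 - 4772)) = 1/(-35297 - 1*(-3906)) = 1/(-35297 + 3906) = 1/(-31391) = -1/31391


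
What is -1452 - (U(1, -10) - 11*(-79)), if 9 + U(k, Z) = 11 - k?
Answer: -2322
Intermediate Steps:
U(k, Z) = 2 - k (U(k, Z) = -9 + (11 - k) = 2 - k)
-1452 - (U(1, -10) - 11*(-79)) = -1452 - ((2 - 1*1) - 11*(-79)) = -1452 - ((2 - 1) + 869) = -1452 - (1 + 869) = -1452 - 1*870 = -1452 - 870 = -2322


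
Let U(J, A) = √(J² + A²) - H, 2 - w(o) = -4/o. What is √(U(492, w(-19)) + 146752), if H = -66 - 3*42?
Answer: √(53046784 + 38*√21846565)/19 ≈ 383.97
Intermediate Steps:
w(o) = 2 + 4/o (w(o) = 2 - (-4)/o = 2 + 4/o)
H = -192 (H = -66 - 126 = -192)
U(J, A) = 192 + √(A² + J²) (U(J, A) = √(J² + A²) - 1*(-192) = √(A² + J²) + 192 = 192 + √(A² + J²))
√(U(492, w(-19)) + 146752) = √((192 + √((2 + 4/(-19))² + 492²)) + 146752) = √((192 + √((2 + 4*(-1/19))² + 242064)) + 146752) = √((192 + √((2 - 4/19)² + 242064)) + 146752) = √((192 + √((34/19)² + 242064)) + 146752) = √((192 + √(1156/361 + 242064)) + 146752) = √((192 + √(87386260/361)) + 146752) = √((192 + 2*√21846565/19) + 146752) = √(146944 + 2*√21846565/19)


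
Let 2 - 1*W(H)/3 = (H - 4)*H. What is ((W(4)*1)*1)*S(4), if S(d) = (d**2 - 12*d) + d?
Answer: -168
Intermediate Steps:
W(H) = 6 - 3*H*(-4 + H) (W(H) = 6 - 3*(H - 4)*H = 6 - 3*(-4 + H)*H = 6 - 3*H*(-4 + H))
S(d) = d**2 - 11*d
((W(4)*1)*1)*S(4) = (((6 - 3*4**2 + 12*4)*1)*1)*(4*(-11 + 4)) = (((6 - 3*16 + 48)*1)*1)*(4*(-7)) = (((6 - 48 + 48)*1)*1)*(-28) = ((6*1)*1)*(-28) = (6*1)*(-28) = 6*(-28) = -168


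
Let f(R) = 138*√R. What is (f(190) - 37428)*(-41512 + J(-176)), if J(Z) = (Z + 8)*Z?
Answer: 447040032 - 1648272*√190 ≈ 4.2432e+8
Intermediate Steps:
J(Z) = Z*(8 + Z) (J(Z) = (8 + Z)*Z = Z*(8 + Z))
(f(190) - 37428)*(-41512 + J(-176)) = (138*√190 - 37428)*(-41512 - 176*(8 - 176)) = (-37428 + 138*√190)*(-41512 - 176*(-168)) = (-37428 + 138*√190)*(-41512 + 29568) = (-37428 + 138*√190)*(-11944) = 447040032 - 1648272*√190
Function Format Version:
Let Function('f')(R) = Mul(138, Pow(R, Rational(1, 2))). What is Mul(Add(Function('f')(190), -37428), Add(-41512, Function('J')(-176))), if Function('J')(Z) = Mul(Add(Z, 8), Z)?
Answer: Add(447040032, Mul(-1648272, Pow(190, Rational(1, 2)))) ≈ 4.2432e+8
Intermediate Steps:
Function('J')(Z) = Mul(Z, Add(8, Z)) (Function('J')(Z) = Mul(Add(8, Z), Z) = Mul(Z, Add(8, Z)))
Mul(Add(Function('f')(190), -37428), Add(-41512, Function('J')(-176))) = Mul(Add(Mul(138, Pow(190, Rational(1, 2))), -37428), Add(-41512, Mul(-176, Add(8, -176)))) = Mul(Add(-37428, Mul(138, Pow(190, Rational(1, 2)))), Add(-41512, Mul(-176, -168))) = Mul(Add(-37428, Mul(138, Pow(190, Rational(1, 2)))), Add(-41512, 29568)) = Mul(Add(-37428, Mul(138, Pow(190, Rational(1, 2)))), -11944) = Add(447040032, Mul(-1648272, Pow(190, Rational(1, 2))))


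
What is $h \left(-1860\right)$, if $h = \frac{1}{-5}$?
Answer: $372$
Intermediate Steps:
$h = - \frac{1}{5} \approx -0.2$
$h \left(-1860\right) = \left(- \frac{1}{5}\right) \left(-1860\right) = 372$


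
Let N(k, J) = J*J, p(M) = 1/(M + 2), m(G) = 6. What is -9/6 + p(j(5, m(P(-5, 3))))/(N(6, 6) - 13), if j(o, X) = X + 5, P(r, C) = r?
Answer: -895/598 ≈ -1.4967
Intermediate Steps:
j(o, X) = 5 + X
p(M) = 1/(2 + M)
N(k, J) = J**2
-9/6 + p(j(5, m(P(-5, 3))))/(N(6, 6) - 13) = -9/6 + 1/((6**2 - 13)*(2 + (5 + 6))) = -9*1/6 + 1/((36 - 13)*(2 + 11)) = -3/2 + 1/(23*13) = -3/2 + (1/23)*(1/13) = -3/2 + 1/299 = -895/598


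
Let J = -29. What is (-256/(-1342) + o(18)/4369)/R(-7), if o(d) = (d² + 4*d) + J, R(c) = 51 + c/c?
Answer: 805489/152443148 ≈ 0.0052839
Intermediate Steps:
R(c) = 52 (R(c) = 51 + 1 = 52)
o(d) = -29 + d² + 4*d (o(d) = (d² + 4*d) - 29 = -29 + d² + 4*d)
(-256/(-1342) + o(18)/4369)/R(-7) = (-256/(-1342) + (-29 + 18² + 4*18)/4369)/52 = (-256*(-1/1342) + (-29 + 324 + 72)*(1/4369))*(1/52) = (128/671 + 367*(1/4369))*(1/52) = (128/671 + 367/4369)*(1/52) = (805489/2931599)*(1/52) = 805489/152443148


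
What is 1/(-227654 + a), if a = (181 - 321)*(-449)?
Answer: -1/164794 ≈ -6.0682e-6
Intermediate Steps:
a = 62860 (a = -140*(-449) = 62860)
1/(-227654 + a) = 1/(-227654 + 62860) = 1/(-164794) = -1/164794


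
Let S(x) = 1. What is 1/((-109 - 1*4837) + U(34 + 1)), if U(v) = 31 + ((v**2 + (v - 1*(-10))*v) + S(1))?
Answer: -1/2114 ≈ -0.00047304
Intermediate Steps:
U(v) = 32 + v**2 + v*(10 + v) (U(v) = 31 + ((v**2 + (v - 1*(-10))*v) + 1) = 31 + ((v**2 + (v + 10)*v) + 1) = 31 + ((v**2 + (10 + v)*v) + 1) = 31 + ((v**2 + v*(10 + v)) + 1) = 31 + (1 + v**2 + v*(10 + v)) = 32 + v**2 + v*(10 + v))
1/((-109 - 1*4837) + U(34 + 1)) = 1/((-109 - 1*4837) + (32 + 2*(34 + 1)**2 + 10*(34 + 1))) = 1/((-109 - 4837) + (32 + 2*35**2 + 10*35)) = 1/(-4946 + (32 + 2*1225 + 350)) = 1/(-4946 + (32 + 2450 + 350)) = 1/(-4946 + 2832) = 1/(-2114) = -1/2114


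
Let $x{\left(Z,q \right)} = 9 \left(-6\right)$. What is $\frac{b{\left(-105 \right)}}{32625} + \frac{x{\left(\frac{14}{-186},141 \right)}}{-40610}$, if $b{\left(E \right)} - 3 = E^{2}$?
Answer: $\frac{14986961}{44163375} \approx 0.33935$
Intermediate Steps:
$b{\left(E \right)} = 3 + E^{2}$
$x{\left(Z,q \right)} = -54$
$\frac{b{\left(-105 \right)}}{32625} + \frac{x{\left(\frac{14}{-186},141 \right)}}{-40610} = \frac{3 + \left(-105\right)^{2}}{32625} - \frac{54}{-40610} = \left(3 + 11025\right) \frac{1}{32625} - - \frac{27}{20305} = 11028 \cdot \frac{1}{32625} + \frac{27}{20305} = \frac{3676}{10875} + \frac{27}{20305} = \frac{14986961}{44163375}$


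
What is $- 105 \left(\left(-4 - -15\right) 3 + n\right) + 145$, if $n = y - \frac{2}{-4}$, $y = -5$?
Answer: $- \frac{5695}{2} \approx -2847.5$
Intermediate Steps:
$n = - \frac{9}{2}$ ($n = -5 - \frac{2}{-4} = -5 - - \frac{1}{2} = -5 + \frac{1}{2} = - \frac{9}{2} \approx -4.5$)
$- 105 \left(\left(-4 - -15\right) 3 + n\right) + 145 = - 105 \left(\left(-4 - -15\right) 3 - \frac{9}{2}\right) + 145 = - 105 \left(\left(-4 + 15\right) 3 - \frac{9}{2}\right) + 145 = - 105 \left(11 \cdot 3 - \frac{9}{2}\right) + 145 = - 105 \left(33 - \frac{9}{2}\right) + 145 = \left(-105\right) \frac{57}{2} + 145 = - \frac{5985}{2} + 145 = - \frac{5695}{2}$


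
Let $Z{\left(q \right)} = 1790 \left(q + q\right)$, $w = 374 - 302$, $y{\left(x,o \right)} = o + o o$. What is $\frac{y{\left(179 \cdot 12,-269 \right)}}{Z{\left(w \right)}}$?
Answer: $\frac{18023}{64440} \approx 0.27969$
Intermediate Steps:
$y{\left(x,o \right)} = o + o^{2}$
$w = 72$ ($w = 374 - 302 = 72$)
$Z{\left(q \right)} = 3580 q$ ($Z{\left(q \right)} = 1790 \cdot 2 q = 3580 q$)
$\frac{y{\left(179 \cdot 12,-269 \right)}}{Z{\left(w \right)}} = \frac{\left(-269\right) \left(1 - 269\right)}{3580 \cdot 72} = \frac{\left(-269\right) \left(-268\right)}{257760} = 72092 \cdot \frac{1}{257760} = \frac{18023}{64440}$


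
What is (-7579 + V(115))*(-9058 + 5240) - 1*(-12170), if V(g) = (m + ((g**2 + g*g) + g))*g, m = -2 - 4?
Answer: -11632311338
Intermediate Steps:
m = -6
V(g) = g*(-6 + g + 2*g**2) (V(g) = (-6 + ((g**2 + g*g) + g))*g = (-6 + ((g**2 + g**2) + g))*g = (-6 + (2*g**2 + g))*g = (-6 + (g + 2*g**2))*g = (-6 + g + 2*g**2)*g = g*(-6 + g + 2*g**2))
(-7579 + V(115))*(-9058 + 5240) - 1*(-12170) = (-7579 + 115*(-6 + 115 + 2*115**2))*(-9058 + 5240) - 1*(-12170) = (-7579 + 115*(-6 + 115 + 2*13225))*(-3818) + 12170 = (-7579 + 115*(-6 + 115 + 26450))*(-3818) + 12170 = (-7579 + 115*26559)*(-3818) + 12170 = (-7579 + 3054285)*(-3818) + 12170 = 3046706*(-3818) + 12170 = -11632323508 + 12170 = -11632311338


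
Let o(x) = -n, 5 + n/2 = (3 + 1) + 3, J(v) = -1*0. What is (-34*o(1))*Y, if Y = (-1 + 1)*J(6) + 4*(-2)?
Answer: -1088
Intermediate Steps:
J(v) = 0
n = 4 (n = -10 + 2*((3 + 1) + 3) = -10 + 2*(4 + 3) = -10 + 2*7 = -10 + 14 = 4)
Y = -8 (Y = (-1 + 1)*0 + 4*(-2) = 0*0 - 8 = 0 - 8 = -8)
o(x) = -4 (o(x) = -1*4 = -4)
(-34*o(1))*Y = -34*(-4)*(-8) = 136*(-8) = -1088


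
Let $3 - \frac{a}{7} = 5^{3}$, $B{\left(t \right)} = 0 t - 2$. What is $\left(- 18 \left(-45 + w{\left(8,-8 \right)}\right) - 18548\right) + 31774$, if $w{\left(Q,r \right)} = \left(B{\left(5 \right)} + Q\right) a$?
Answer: $106268$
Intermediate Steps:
$B{\left(t \right)} = -2$ ($B{\left(t \right)} = 0 - 2 = -2$)
$a = -854$ ($a = 21 - 7 \cdot 5^{3} = 21 - 875 = -854$)
$w{\left(Q,r \right)} = 1708 - 854 Q$ ($w{\left(Q,r \right)} = \left(-2 + Q\right) \left(-854\right) = 1708 - 854 Q$)
$\left(- 18 \left(-45 + w{\left(8,-8 \right)}\right) - 18548\right) + 31774 = \left(- 18 \left(-45 + \left(1708 - 6832\right)\right) - 18548\right) + 31774 = \left(- 18 \left(-45 - 5124\right) - 18548\right) + 31774 = \left(\left(-18\right) \left(-5169\right) - 18548\right) + 31774 = \left(93042 - 18548\right) + 31774 = 74494 + 31774 = 106268$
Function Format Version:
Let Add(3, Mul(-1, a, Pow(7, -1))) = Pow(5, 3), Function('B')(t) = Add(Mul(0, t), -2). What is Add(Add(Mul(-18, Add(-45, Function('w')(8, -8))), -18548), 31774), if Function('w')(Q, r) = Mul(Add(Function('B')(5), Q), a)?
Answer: 106268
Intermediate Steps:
Function('B')(t) = -2 (Function('B')(t) = Add(0, -2) = -2)
a = -854 (a = Add(21, Mul(-7, Pow(5, 3))) = Add(21, Mul(-7, 125)) = Add(21, -875) = -854)
Function('w')(Q, r) = Add(1708, Mul(-854, Q)) (Function('w')(Q, r) = Mul(Add(-2, Q), -854) = Add(1708, Mul(-854, Q)))
Add(Add(Mul(-18, Add(-45, Function('w')(8, -8))), -18548), 31774) = Add(Add(Mul(-18, Add(-45, Add(1708, Mul(-854, 8)))), -18548), 31774) = Add(Add(Mul(-18, Add(-45, Add(1708, -6832))), -18548), 31774) = Add(Add(Mul(-18, Add(-45, -5124)), -18548), 31774) = Add(Add(Mul(-18, -5169), -18548), 31774) = Add(Add(93042, -18548), 31774) = Add(74494, 31774) = 106268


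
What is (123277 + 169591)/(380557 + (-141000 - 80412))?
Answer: 292868/159145 ≈ 1.8403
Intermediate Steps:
(123277 + 169591)/(380557 + (-141000 - 80412)) = 292868/(380557 - 221412) = 292868/159145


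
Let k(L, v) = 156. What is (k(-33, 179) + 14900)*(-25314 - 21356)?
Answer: -702663520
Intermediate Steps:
(k(-33, 179) + 14900)*(-25314 - 21356) = (156 + 14900)*(-25314 - 21356) = 15056*(-46670) = -702663520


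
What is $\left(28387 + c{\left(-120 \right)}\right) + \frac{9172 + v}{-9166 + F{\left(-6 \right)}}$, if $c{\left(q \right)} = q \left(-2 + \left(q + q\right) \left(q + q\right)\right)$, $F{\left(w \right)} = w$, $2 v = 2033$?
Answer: $- \frac{126268614689}{18344} \approx -6.8834 \cdot 10^{6}$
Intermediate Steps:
$v = \frac{2033}{2}$ ($v = \frac{1}{2} \cdot 2033 = \frac{2033}{2} \approx 1016.5$)
$c{\left(q \right)} = q \left(-2 + 4 q^{2}\right)$ ($c{\left(q \right)} = q \left(-2 + 2 q 2 q\right) = q \left(-2 + 4 q^{2}\right)$)
$\left(28387 + c{\left(-120 \right)}\right) + \frac{9172 + v}{-9166 + F{\left(-6 \right)}} = \left(28387 + \left(\left(-2\right) \left(-120\right) + 4 \left(-120\right)^{3}\right)\right) + \frac{9172 + \frac{2033}{2}}{-9166 - 6} = \left(28387 + \left(240 + 4 \left(-1728000\right)\right)\right) + \frac{20377}{2 \left(-9172\right)} = \left(28387 + \left(240 - 6912000\right)\right) + \frac{20377}{2} \left(- \frac{1}{9172}\right) = \left(28387 - 6911760\right) - \frac{20377}{18344} = -6883373 - \frac{20377}{18344} = - \frac{126268614689}{18344}$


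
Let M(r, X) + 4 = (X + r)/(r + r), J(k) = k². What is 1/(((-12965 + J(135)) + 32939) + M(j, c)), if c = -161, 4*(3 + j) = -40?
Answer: 13/496622 ≈ 2.6177e-5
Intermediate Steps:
j = -13 (j = -3 + (¼)*(-40) = -3 - 10 = -13)
M(r, X) = -4 + (X + r)/(2*r) (M(r, X) = -4 + (X + r)/(r + r) = -4 + (X + r)/((2*r)) = -4 + (X + r)*(1/(2*r)) = -4 + (X + r)/(2*r))
1/(((-12965 + J(135)) + 32939) + M(j, c)) = 1/(((-12965 + 135²) + 32939) + (½)*(-161 - 7*(-13))/(-13)) = 1/(((-12965 + 18225) + 32939) + (½)*(-1/13)*(-161 + 91)) = 1/((5260 + 32939) + (½)*(-1/13)*(-70)) = 1/(38199 + 35/13) = 1/(496622/13) = 13/496622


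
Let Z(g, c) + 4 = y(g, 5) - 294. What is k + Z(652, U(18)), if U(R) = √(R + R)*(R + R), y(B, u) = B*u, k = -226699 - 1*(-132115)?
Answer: -91622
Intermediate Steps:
k = -94584 (k = -226699 + 132115 = -94584)
U(R) = 2*√2*R^(3/2) (U(R) = √(2*R)*(2*R) = (√2*√R)*(2*R) = 2*√2*R^(3/2))
Z(g, c) = -298 + 5*g (Z(g, c) = -4 + (g*5 - 294) = -4 + (5*g - 294) = -4 + (-294 + 5*g) = -298 + 5*g)
k + Z(652, U(18)) = -94584 + (-298 + 5*652) = -94584 + (-298 + 3260) = -94584 + 2962 = -91622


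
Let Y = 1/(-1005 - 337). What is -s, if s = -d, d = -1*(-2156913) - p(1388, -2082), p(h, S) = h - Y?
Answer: 2892714549/1342 ≈ 2.1555e+6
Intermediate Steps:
Y = -1/1342 (Y = 1/(-1342) = -1/1342 ≈ -0.00074516)
p(h, S) = 1/1342 + h (p(h, S) = h - 1*(-1/1342) = h + 1/1342 = 1/1342 + h)
d = 2892714549/1342 (d = -1*(-2156913) - (1/1342 + 1388) = 2156913 - 1*1862697/1342 = 2156913 - 1862697/1342 = 2892714549/1342 ≈ 2.1555e+6)
s = -2892714549/1342 (s = -1*2892714549/1342 = -2892714549/1342 ≈ -2.1555e+6)
-s = -1*(-2892714549/1342) = 2892714549/1342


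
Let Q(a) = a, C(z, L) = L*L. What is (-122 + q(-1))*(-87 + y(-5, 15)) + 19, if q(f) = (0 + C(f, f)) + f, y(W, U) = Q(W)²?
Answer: 7583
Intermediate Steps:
C(z, L) = L²
y(W, U) = W²
q(f) = f + f² (q(f) = (0 + f²) + f = f² + f = f + f²)
(-122 + q(-1))*(-87 + y(-5, 15)) + 19 = (-122 - (1 - 1))*(-87 + (-5)²) + 19 = (-122 - 1*0)*(-87 + 25) + 19 = (-122 + 0)*(-62) + 19 = -122*(-62) + 19 = 7564 + 19 = 7583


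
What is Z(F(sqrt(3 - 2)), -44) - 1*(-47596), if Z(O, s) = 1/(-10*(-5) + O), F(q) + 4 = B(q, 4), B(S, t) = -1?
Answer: 2141821/45 ≈ 47596.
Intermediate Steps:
F(q) = -5 (F(q) = -4 - 1 = -5)
Z(O, s) = 1/(50 + O)
Z(F(sqrt(3 - 2)), -44) - 1*(-47596) = 1/(50 - 5) - 1*(-47596) = 1/45 + 47596 = 2141821/45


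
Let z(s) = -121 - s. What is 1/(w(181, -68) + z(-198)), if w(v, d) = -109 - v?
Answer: -1/213 ≈ -0.0046948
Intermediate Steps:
1/(w(181, -68) + z(-198)) = 1/((-109 - 1*181) + (-121 - 1*(-198))) = 1/((-109 - 181) + (-121 + 198)) = 1/(-290 + 77) = 1/(-213) = -1/213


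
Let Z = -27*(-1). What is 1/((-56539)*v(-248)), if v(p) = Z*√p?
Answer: I*√62/189292572 ≈ 4.1597e-8*I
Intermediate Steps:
Z = 27
v(p) = 27*√p
1/((-56539)*v(-248)) = 1/((-56539)*((27*√(-248)))) = -(-I*√62/3348)/56539 = -(-1)*I*√62/189292572 = I*√62/189292572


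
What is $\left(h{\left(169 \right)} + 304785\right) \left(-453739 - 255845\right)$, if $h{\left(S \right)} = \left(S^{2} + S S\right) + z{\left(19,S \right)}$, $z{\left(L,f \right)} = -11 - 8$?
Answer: $-256789934592$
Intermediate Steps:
$z{\left(L,f \right)} = -19$
$h{\left(S \right)} = -19 + 2 S^{2}$ ($h{\left(S \right)} = \left(S^{2} + S S\right) - 19 = \left(S^{2} + S^{2}\right) - 19 = 2 S^{2} - 19 = -19 + 2 S^{2}$)
$\left(h{\left(169 \right)} + 304785\right) \left(-453739 - 255845\right) = \left(\left(-19 + 2 \cdot 169^{2}\right) + 304785\right) \left(-453739 - 255845\right) = \left(\left(-19 + 2 \cdot 28561\right) + 304785\right) \left(-453739 - 255845\right) = \left(\left(-19 + 57122\right) + 304785\right) \left(-453739 - 255845\right) = \left(57103 + 304785\right) \left(-709584\right) = 361888 \left(-709584\right) = -256789934592$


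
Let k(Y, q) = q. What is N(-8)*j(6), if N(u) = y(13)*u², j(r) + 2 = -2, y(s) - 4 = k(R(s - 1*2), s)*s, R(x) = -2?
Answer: -44288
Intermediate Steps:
y(s) = 4 + s² (y(s) = 4 + s*s = 4 + s²)
j(r) = -4 (j(r) = -2 - 2 = -4)
N(u) = 173*u² (N(u) = (4 + 13²)*u² = (4 + 169)*u² = 173*u²)
N(-8)*j(6) = (173*(-8)²)*(-4) = (173*64)*(-4) = 11072*(-4) = -44288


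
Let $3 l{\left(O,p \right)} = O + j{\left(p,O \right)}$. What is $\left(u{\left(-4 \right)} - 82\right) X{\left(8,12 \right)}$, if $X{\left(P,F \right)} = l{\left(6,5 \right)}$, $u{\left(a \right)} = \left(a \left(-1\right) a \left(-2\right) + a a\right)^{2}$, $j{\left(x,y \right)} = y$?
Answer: $8888$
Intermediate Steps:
$l{\left(O,p \right)} = \frac{2 O}{3}$ ($l{\left(O,p \right)} = \frac{O + O}{3} = \frac{2 O}{3}$)
$u{\left(a \right)} = 9 a^{4}$ ($u{\left(a \right)} = \left(- a a \left(-2\right) + a^{2}\right)^{2} = \left(- a^{2} \left(-2\right) + a^{2}\right)^{2} = \left(2 a^{2} + a^{2}\right)^{2} = \left(3 a^{2}\right)^{2} = 9 a^{4}$)
$X{\left(P,F \right)} = 4$ ($X{\left(P,F \right)} = \frac{2}{3} \cdot 6 = 4$)
$\left(u{\left(-4 \right)} - 82\right) X{\left(8,12 \right)} = \left(9 \left(-4\right)^{4} - 82\right) 4 = \left(9 \cdot 256 - 82\right) 4 = \left(2304 - 82\right) 4 = 2222 \cdot 4 = 8888$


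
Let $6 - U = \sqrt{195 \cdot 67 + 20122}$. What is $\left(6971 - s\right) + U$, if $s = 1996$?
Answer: $4981 - \sqrt{33187} \approx 4798.8$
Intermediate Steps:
$U = 6 - \sqrt{33187}$ ($U = 6 - \sqrt{195 \cdot 67 + 20122} = 6 - \sqrt{13065 + 20122} = 6 - \sqrt{33187} \approx -176.17$)
$\left(6971 - s\right) + U = \left(6971 - 1996\right) + \left(6 - \sqrt{33187}\right) = 4975 + \left(6 - \sqrt{33187}\right) = 4981 - \sqrt{33187}$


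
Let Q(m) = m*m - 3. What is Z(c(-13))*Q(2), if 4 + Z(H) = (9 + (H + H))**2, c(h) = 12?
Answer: 1085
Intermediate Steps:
Z(H) = -4 + (9 + 2*H)**2 (Z(H) = -4 + (9 + (H + H))**2 = -4 + (9 + 2*H)**2)
Q(m) = -3 + m**2 (Q(m) = m**2 - 3 = -3 + m**2)
Z(c(-13))*Q(2) = (-4 + (9 + 2*12)**2)*(-3 + 2**2) = (-4 + (9 + 24)**2)*(-3 + 4) = (-4 + 33**2)*1 = (-4 + 1089)*1 = 1085*1 = 1085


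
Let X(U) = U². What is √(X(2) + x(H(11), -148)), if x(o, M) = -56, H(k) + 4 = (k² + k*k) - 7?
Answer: 2*I*√13 ≈ 7.2111*I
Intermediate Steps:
H(k) = -11 + 2*k² (H(k) = -4 + ((k² + k*k) - 7) = -4 + ((k² + k²) - 7) = -4 + (2*k² - 7) = -4 + (-7 + 2*k²) = -11 + 2*k²)
√(X(2) + x(H(11), -148)) = √(2² - 56) = √(4 - 56) = √(-52) = 2*I*√13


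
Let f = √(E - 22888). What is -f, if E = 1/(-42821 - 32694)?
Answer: -I*√130519168545315/75515 ≈ -151.29*I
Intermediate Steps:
E = -1/75515 (E = 1/(-75515) = -1/75515 ≈ -1.3242e-5)
f = I*√130519168545315/75515 (f = √(-1/75515 - 22888) = √(-1728387321/75515) = I*√130519168545315/75515 ≈ 151.29*I)
-f = -I*√130519168545315/75515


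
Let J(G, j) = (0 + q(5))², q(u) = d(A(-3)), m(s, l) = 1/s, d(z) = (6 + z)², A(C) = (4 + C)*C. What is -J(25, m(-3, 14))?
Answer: -81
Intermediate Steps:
A(C) = C*(4 + C)
q(u) = 9 (q(u) = (6 - 3*(4 - 3))² = (6 - 3*1)² = (6 - 3)² = 3² = 9)
J(G, j) = 81 (J(G, j) = (0 + 9)² = 9² = 81)
-J(25, m(-3, 14)) = -1*81 = -81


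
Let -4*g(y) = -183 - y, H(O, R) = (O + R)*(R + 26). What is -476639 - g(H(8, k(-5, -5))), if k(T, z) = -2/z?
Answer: -47674019/100 ≈ -4.7674e+5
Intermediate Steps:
H(O, R) = (26 + R)*(O + R) (H(O, R) = (O + R)*(26 + R) = (26 + R)*(O + R))
g(y) = 183/4 + y/4 (g(y) = -(-183 - y)/4 = 183/4 + y/4)
-476639 - g(H(8, k(-5, -5))) = -476639 - (183/4 + ((-2/(-5))² + 26*8 + 26*(-2/(-5)) + 8*(-2/(-5)))/4) = -476639 - (183/4 + ((-2*(-⅕))² + 208 + 26*(-2*(-⅕)) + 8*(-2*(-⅕)))/4) = -476639 - (183/4 + ((⅖)² + 208 + 26*(⅖) + 8*(⅖))/4) = -476639 - (183/4 + (4/25 + 208 + 52/5 + 16/5)/4) = -476639 - (183/4 + (¼)*(5544/25)) = -476639 - (183/4 + 1386/25) = -476639 - 1*10119/100 = -476639 - 10119/100 = -47674019/100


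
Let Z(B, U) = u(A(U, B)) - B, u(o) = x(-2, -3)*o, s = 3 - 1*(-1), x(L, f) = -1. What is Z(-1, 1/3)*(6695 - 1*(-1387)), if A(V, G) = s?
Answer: -24246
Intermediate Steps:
s = 4 (s = 3 + 1 = 4)
A(V, G) = 4
u(o) = -o
Z(B, U) = -4 - B (Z(B, U) = -1*4 - B = -4 - B)
Z(-1, 1/3)*(6695 - 1*(-1387)) = (-4 - 1*(-1))*(6695 - 1*(-1387)) = (-4 + 1)*(6695 + 1387) = -3*8082 = -24246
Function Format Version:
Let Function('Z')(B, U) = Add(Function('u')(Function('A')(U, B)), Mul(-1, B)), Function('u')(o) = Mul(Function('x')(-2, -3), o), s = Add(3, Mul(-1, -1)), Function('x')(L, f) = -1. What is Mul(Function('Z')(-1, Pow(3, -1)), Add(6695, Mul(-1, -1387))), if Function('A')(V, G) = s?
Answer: -24246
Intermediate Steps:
s = 4 (s = Add(3, 1) = 4)
Function('A')(V, G) = 4
Function('u')(o) = Mul(-1, o)
Function('Z')(B, U) = Add(-4, Mul(-1, B)) (Function('Z')(B, U) = Add(Mul(-1, 4), Mul(-1, B)) = Add(-4, Mul(-1, B)))
Mul(Function('Z')(-1, Pow(3, -1)), Add(6695, Mul(-1, -1387))) = Mul(Add(-4, Mul(-1, -1)), Add(6695, Mul(-1, -1387))) = Mul(Add(-4, 1), Add(6695, 1387)) = Mul(-3, 8082) = -24246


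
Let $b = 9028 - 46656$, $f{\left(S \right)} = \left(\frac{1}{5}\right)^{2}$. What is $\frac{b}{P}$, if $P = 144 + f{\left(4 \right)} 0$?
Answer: $- \frac{9407}{36} \approx -261.31$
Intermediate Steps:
$f{\left(S \right)} = \frac{1}{25}$ ($f{\left(S \right)} = \left(\frac{1}{5}\right)^{2} = \frac{1}{25}$)
$P = 144$ ($P = 144 + \frac{1}{25} \cdot 0 = 144 + 0 = 144$)
$b = -37628$
$\frac{b}{P} = - \frac{37628}{144} = \left(-37628\right) \frac{1}{144} = - \frac{9407}{36}$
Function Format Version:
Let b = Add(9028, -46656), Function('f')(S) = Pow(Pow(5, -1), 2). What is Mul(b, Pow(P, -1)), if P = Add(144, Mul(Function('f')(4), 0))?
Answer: Rational(-9407, 36) ≈ -261.31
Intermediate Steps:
Function('f')(S) = Rational(1, 25) (Function('f')(S) = Pow(Rational(1, 5), 2) = Rational(1, 25))
P = 144 (P = Add(144, Mul(Rational(1, 25), 0)) = Add(144, 0) = 144)
b = -37628
Mul(b, Pow(P, -1)) = Mul(-37628, Pow(144, -1)) = Mul(-37628, Rational(1, 144)) = Rational(-9407, 36)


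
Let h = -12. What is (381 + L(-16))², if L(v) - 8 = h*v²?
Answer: 7198489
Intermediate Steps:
L(v) = 8 - 12*v²
(381 + L(-16))² = (381 + (8 - 12*(-16)²))² = (381 + (8 - 12*256))² = (381 + (8 - 3072))² = (381 - 3064)² = (-2683)² = 7198489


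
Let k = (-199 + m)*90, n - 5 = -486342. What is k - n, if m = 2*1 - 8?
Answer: 467887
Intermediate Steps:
n = -486337 (n = 5 - 486342 = -486337)
m = -6 (m = 2 - 8 = -6)
k = -18450 (k = (-199 - 6)*90 = -205*90 = -18450)
k - n = -18450 - 1*(-486337) = -18450 + 486337 = 467887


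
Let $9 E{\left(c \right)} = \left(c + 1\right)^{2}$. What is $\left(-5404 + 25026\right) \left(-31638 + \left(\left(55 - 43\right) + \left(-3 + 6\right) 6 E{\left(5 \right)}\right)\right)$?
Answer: $-619152588$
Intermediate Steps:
$E{\left(c \right)} = \frac{\left(1 + c\right)^{2}}{9}$ ($E{\left(c \right)} = \frac{\left(c + 1\right)^{2}}{9} = \frac{\left(1 + c\right)^{2}}{9}$)
$\left(-5404 + 25026\right) \left(-31638 + \left(\left(55 - 43\right) + \left(-3 + 6\right) 6 E{\left(5 \right)}\right)\right) = \left(-5404 + 25026\right) \left(-31638 + \left(\left(55 - 43\right) + \left(-3 + 6\right) 6 \frac{\left(1 + 5\right)^{2}}{9}\right)\right) = 19622 \left(-31638 + \left(12 + 3 \cdot 6 \frac{6^{2}}{9}\right)\right) = 19622 \left(-31638 + \left(12 + 18 \cdot \frac{1}{9} \cdot 36\right)\right) = 19622 \left(-31638 + \left(12 + 18 \cdot 4\right)\right) = 19622 \left(-31638 + \left(12 + 72\right)\right) = 19622 \left(-31638 + 84\right) = 19622 \left(-31554\right) = -619152588$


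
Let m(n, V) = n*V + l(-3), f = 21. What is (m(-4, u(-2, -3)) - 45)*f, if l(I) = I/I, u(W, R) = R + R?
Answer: -420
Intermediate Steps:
u(W, R) = 2*R
l(I) = 1
m(n, V) = 1 + V*n (m(n, V) = n*V + 1 = V*n + 1 = 1 + V*n)
(m(-4, u(-2, -3)) - 45)*f = ((1 + (2*(-3))*(-4)) - 45)*21 = ((1 - 6*(-4)) - 45)*21 = ((1 + 24) - 45)*21 = (25 - 45)*21 = -20*21 = -420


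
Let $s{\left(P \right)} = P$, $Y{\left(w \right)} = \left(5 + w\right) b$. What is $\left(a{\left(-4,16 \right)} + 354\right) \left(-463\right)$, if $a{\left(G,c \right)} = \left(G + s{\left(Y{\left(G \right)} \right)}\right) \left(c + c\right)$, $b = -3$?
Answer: $-60190$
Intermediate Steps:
$Y{\left(w \right)} = -15 - 3 w$ ($Y{\left(w \right)} = \left(5 + w\right) \left(-3\right) = -15 - 3 w$)
$a{\left(G,c \right)} = 2 c \left(-15 - 2 G\right)$ ($a{\left(G,c \right)} = \left(G - \left(15 + 3 G\right)\right) \left(c + c\right) = \left(-15 - 2 G\right) 2 c = 2 c \left(-15 - 2 G\right)$)
$\left(a{\left(-4,16 \right)} + 354\right) \left(-463\right) = \left(2 \cdot 16 \left(-15 - -8\right) + 354\right) \left(-463\right) = \left(2 \cdot 16 \left(-15 + 8\right) + 354\right) \left(-463\right) = \left(2 \cdot 16 \left(-7\right) + 354\right) \left(-463\right) = \left(-224 + 354\right) \left(-463\right) = 130 \left(-463\right) = -60190$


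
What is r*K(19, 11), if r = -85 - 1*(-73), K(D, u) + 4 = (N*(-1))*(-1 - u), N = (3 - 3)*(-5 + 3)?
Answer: 48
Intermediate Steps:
N = 0 (N = 0*(-2) = 0)
K(D, u) = -4 (K(D, u) = -4 + (0*(-1))*(-1 - u) = -4 + 0*(-1 - u) = -4 + 0 = -4)
r = -12 (r = -85 + 73 = -12)
r*K(19, 11) = -12*(-4) = 48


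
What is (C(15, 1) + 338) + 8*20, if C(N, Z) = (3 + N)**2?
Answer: 822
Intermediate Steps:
(C(15, 1) + 338) + 8*20 = ((3 + 15)**2 + 338) + 8*20 = (18**2 + 338) + 160 = (324 + 338) + 160 = 662 + 160 = 822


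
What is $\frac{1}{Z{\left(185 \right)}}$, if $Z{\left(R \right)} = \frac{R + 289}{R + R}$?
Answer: $\frac{185}{237} \approx 0.78059$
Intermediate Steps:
$Z{\left(R \right)} = \frac{289 + R}{2 R}$
$\frac{1}{Z{\left(185 \right)}} = \frac{1}{\frac{1}{2} \cdot \frac{1}{185} \left(289 + 185\right)} = \frac{1}{\frac{1}{2} \cdot \frac{1}{185} \cdot 474} = \frac{1}{\frac{237}{185}} = \frac{185}{237}$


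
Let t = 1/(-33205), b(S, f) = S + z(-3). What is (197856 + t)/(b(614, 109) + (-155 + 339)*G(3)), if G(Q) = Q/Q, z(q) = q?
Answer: 6569808479/26397975 ≈ 248.88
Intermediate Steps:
G(Q) = 1
b(S, f) = -3 + S (b(S, f) = S - 3 = -3 + S)
t = -1/33205 ≈ -3.0116e-5
(197856 + t)/(b(614, 109) + (-155 + 339)*G(3)) = (197856 - 1/33205)/((-3 + 614) + (-155 + 339)*1) = 6569808479/(33205*(611 + 184*1)) = 6569808479/(33205*(611 + 184)) = (6569808479/33205)/795 = (6569808479/33205)*(1/795) = 6569808479/26397975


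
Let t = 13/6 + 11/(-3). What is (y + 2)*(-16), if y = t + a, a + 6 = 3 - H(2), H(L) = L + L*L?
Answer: 136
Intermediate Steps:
H(L) = L + L²
a = -9 (a = -6 + (3 - 2*(1 + 2)) = -6 + (3 - 2*3) = -6 + (3 - 1*6) = -6 + (3 - 6) = -6 - 3 = -9)
t = -3/2 (t = 13*(⅙) + 11*(-⅓) = 13/6 - 11/3 = -3/2 ≈ -1.5000)
y = -21/2 (y = -3/2 - 9 = -21/2 ≈ -10.500)
(y + 2)*(-16) = (-21/2 + 2)*(-16) = -17/2*(-16) = 136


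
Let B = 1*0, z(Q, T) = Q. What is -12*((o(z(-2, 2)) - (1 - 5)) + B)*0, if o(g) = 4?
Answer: 0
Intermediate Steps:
B = 0
-12*((o(z(-2, 2)) - (1 - 5)) + B)*0 = -12*((4 - (1 - 5)) + 0)*0 = -12*((4 - 1*(-4)) + 0)*0 = -12*((4 + 4) + 0)*0 = -12*(8 + 0)*0 = -96*0 = -12*0 = 0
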